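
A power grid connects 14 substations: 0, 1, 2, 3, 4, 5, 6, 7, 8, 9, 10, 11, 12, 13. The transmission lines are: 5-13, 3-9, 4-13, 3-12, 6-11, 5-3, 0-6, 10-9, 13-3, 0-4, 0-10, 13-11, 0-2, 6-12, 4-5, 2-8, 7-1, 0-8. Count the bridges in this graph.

The edges on the cycle 0-2-8-0 are not bridges since each lies on that cycle.
But removing 7-1 disconnects 7 from 1 — this is a bridge.

1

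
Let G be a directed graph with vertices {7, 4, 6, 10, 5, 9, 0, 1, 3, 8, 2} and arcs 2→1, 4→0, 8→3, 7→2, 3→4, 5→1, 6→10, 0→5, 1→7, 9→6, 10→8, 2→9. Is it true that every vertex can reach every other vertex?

Yes

From 7 we can reach every vertex (0, 1, 2, 3, 4, 5, 6, 7, 8, 9, 10), and every vertex can reach 7 (0, 1, 2, 3, 4, 5, 6, 7, 8, 9, 10). So the whole graph is one strongly connected component.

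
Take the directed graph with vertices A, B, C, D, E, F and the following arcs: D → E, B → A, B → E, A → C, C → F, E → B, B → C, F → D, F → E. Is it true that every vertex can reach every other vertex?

From E we can reach every vertex (A, B, C, D, E, F), and every vertex can reach E (A, B, C, D, E, F). So the whole graph is one strongly connected component.

Yes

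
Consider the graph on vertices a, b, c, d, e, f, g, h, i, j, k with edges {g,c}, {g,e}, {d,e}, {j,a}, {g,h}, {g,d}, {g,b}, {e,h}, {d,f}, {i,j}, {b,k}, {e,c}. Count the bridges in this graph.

The edges on the cycle g-d-e-g are not bridges since each lies on that cycle.
But removing j–a disconnects j from a; removing i–j disconnects i from j; removing b–g disconnects b from g; removing k–b disconnects k from b — these are bridges.
In total 5 edges are bridges.

5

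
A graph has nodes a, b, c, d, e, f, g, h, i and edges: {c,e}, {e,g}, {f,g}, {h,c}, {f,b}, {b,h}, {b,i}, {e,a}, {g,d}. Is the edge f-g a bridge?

No

After removing f-g, the path f-b-h-c-e-g still connects them, so the edge is not a bridge.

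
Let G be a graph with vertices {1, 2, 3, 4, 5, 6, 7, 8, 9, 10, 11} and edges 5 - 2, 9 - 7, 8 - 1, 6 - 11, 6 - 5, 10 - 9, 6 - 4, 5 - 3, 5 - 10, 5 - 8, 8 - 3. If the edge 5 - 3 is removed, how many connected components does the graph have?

5 and 3 are still connected via 5-8-3, so the component count stays at 1.

1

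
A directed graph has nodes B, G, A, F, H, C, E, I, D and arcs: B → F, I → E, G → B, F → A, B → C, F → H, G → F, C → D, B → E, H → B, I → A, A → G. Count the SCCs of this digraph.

5

{A, B, F, G, H} are all mutually reachable — one SCC of size 5.
{I} is an SCC by itself.
{E} is an SCC by itself.
{D} is an SCC by itself.
{C} is an SCC by itself.
That gives 5 strongly connected components.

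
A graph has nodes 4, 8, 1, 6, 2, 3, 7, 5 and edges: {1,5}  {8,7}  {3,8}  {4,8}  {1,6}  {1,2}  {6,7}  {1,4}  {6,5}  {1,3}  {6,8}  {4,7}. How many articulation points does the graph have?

1

Removing 1 increases the component count from 1 to 2, so 1 is a cut vertex.
By contrast removing 7 leaves 1 component; it is not a cut vertex. No other vertex is a cut vertex either.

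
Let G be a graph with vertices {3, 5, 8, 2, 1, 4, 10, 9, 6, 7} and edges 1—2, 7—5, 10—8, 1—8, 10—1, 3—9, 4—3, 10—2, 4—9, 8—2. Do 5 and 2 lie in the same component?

No

The component containing 5 is {5, 7}, and 2 is not in it.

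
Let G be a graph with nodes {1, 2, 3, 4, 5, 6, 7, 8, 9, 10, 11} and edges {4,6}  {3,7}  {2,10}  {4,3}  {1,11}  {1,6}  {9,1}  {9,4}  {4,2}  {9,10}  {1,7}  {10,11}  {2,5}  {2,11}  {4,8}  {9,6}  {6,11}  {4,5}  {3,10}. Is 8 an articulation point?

No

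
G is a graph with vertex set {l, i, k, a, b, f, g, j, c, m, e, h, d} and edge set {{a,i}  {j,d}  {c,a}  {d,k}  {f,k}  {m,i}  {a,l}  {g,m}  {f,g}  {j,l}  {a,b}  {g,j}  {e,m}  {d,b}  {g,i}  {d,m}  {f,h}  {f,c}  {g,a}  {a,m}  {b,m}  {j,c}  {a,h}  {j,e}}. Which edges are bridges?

none

The edges on the cycle f-g-j-c-f are not bridges since each lies on that cycle.
Every edge lies on some cycle, so there are no bridges.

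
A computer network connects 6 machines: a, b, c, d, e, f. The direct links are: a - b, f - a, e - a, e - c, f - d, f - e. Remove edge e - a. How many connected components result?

1

e and a are still connected via e-f-a, so the component count stays at 1.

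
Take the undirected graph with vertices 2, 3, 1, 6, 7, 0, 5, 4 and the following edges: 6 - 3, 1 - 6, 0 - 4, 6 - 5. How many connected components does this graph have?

4

2 is isolated — a component by itself.
7 is isolated — a component by itself.
Starting from 0 we can reach 0, 4. That is one component of size 2.
Starting from 1 we can reach 1, 3, 5, 6. That is one component of size 4.
Total: 4 components.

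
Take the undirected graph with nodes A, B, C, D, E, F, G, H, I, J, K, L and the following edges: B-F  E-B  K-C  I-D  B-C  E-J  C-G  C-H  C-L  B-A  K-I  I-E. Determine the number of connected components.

Starting from A we can reach A, B, C, D, E, F, G, H, I, J, K, L. That is one component of size 12.
Total: 1 component.

1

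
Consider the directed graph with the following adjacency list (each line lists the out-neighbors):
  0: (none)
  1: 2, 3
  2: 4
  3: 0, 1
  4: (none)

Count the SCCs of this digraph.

{1, 3} are all mutually reachable — one SCC of size 2.
{4} is an SCC by itself.
{2} is an SCC by itself.
{0} is an SCC by itself.
That gives 4 strongly connected components.

4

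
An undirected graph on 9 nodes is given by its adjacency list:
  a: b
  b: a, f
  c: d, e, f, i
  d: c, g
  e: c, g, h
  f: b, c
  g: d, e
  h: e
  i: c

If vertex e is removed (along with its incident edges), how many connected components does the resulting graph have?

2

With e gone, the remaining components are: {h}; {a, b, c, d, f, g, i}.
That is 2 components.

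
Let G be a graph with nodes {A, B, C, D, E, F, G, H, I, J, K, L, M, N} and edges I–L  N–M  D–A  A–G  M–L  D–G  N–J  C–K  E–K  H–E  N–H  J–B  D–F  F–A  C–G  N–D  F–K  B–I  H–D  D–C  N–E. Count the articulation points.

1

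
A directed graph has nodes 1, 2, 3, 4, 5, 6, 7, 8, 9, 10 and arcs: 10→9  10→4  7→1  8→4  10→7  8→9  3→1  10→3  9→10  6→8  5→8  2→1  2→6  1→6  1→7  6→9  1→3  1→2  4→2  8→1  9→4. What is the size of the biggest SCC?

{1, 2, 3, 4, 6, 7, 8, 9, 10} are all mutually reachable — one SCC of size 9.
{5} is an SCC by itself.
The largest has 9 vertices.

9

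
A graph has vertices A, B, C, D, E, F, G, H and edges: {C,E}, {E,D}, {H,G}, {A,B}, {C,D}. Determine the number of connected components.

4

F is isolated — a component by itself.
Starting from A we can reach A, B. That is one component of size 2.
Starting from G we can reach G, H. That is one component of size 2.
Starting from C we can reach C, D, E. That is one component of size 3.
Total: 4 components.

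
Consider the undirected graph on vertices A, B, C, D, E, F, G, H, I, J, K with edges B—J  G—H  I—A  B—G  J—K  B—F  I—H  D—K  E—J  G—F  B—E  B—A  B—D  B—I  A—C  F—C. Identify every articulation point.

B

Removing B increases the component count from 1 to 2, so B is a cut vertex.
By contrast removing F leaves 1 component; it is not a cut vertex. No other vertex is a cut vertex either.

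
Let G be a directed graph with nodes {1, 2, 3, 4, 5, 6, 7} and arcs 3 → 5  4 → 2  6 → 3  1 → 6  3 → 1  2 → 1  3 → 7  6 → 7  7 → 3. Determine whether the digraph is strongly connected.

There is no directed path from 2 to 4, so the graph is not strongly connected.

No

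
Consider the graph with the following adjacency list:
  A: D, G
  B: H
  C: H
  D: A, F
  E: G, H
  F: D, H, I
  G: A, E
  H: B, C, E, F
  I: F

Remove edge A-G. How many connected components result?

1

A and G are still connected via A-D-F-H-E-G, so the component count stays at 1.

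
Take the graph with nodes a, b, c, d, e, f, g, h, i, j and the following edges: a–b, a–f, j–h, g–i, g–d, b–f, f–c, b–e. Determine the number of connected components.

3

Starting from h we can reach h, j. That is one component of size 2.
Starting from d we can reach d, g, i. That is one component of size 3.
Starting from a we can reach a, b, c, e, f. That is one component of size 5.
Total: 3 components.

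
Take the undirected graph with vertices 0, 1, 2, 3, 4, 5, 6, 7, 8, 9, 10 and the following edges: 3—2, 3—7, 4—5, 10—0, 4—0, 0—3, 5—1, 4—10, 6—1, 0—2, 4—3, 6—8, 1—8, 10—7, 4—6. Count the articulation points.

Removing 4 increases the component count from 2 to 3, so 4 is a cut vertex.
By contrast removing 7 leaves 2 components; it is not a cut vertex. No other vertex is a cut vertex either.

1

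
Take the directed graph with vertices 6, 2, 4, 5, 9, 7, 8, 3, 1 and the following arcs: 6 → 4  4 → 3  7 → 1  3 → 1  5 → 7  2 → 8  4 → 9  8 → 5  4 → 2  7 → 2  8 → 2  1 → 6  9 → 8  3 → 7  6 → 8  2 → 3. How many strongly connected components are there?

{1, 2, 3, 4, 5, 6, 7, 8, 9} are all mutually reachable — one SCC of size 9.
That gives 1 strongly connected component.

1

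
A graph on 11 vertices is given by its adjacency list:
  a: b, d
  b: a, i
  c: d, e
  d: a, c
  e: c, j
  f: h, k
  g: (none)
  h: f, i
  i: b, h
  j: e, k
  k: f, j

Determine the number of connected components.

g is isolated — a component by itself.
Starting from a we can reach a, b, c, d, e, f, h, i, j, k. That is one component of size 10.
Total: 2 components.

2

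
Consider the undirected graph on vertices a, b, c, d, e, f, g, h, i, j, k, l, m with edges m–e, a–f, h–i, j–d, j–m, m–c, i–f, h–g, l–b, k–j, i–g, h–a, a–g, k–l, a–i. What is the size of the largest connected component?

8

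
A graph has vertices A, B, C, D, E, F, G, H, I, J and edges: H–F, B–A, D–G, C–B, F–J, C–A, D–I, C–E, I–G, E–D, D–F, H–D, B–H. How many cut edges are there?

The edges on the cycle C-E-D-H-B-C are not bridges since each lies on that cycle.
But removing J–F disconnects J from F — this is a bridge.

1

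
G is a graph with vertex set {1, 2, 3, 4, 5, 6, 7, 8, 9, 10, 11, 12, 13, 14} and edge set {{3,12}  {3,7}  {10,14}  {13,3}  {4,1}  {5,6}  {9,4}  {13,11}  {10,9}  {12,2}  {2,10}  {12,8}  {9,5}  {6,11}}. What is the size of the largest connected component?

14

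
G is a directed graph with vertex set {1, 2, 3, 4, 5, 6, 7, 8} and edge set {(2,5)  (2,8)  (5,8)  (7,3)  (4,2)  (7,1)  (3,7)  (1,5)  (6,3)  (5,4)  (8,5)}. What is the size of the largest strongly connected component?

4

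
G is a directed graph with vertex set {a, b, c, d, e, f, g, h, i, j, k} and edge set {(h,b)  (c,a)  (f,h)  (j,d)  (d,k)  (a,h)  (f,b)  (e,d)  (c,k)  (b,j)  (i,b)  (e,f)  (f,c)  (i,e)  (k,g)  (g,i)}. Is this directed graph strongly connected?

From b we can reach every vertex (a, b, c, d, e, f, g, h, i, j, k), and every vertex can reach b (a, b, c, d, e, f, g, h, i, j, k). So the whole graph is one strongly connected component.

Yes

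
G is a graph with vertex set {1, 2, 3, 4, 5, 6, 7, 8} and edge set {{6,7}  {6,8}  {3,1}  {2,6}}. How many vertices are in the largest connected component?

5 is isolated — a component by itself.
4 is isolated — a component by itself.
Starting from 1 we can reach 1, 3. That is one component of size 2.
Starting from 2 we can reach 2, 6, 7, 8. That is one component of size 4.
The largest has 4 vertices.

4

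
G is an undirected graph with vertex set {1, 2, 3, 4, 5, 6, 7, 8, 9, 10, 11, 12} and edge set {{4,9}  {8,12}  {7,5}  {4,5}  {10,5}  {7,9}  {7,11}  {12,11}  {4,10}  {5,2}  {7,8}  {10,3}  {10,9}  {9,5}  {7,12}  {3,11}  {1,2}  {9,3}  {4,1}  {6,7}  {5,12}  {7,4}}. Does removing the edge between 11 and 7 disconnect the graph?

No

After removing 11–7, the path 11-12-7 still connects them, so the edge is not a bridge.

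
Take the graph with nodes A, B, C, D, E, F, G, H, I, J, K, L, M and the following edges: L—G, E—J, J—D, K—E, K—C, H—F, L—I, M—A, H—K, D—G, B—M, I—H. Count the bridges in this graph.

4

The edges on the cycle L-I-H-K-E-J-D-G-L are not bridges since each lies on that cycle.
But removing C—K disconnects C from K; removing B—M disconnects B from M; removing F—H disconnects F from H; removing M—A disconnects M from A — these are bridges.
That makes 4 bridges.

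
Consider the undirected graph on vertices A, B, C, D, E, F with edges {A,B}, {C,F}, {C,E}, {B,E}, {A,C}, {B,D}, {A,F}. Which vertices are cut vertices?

Removing B increases the component count from 1 to 2, so B is a cut vertex.
By contrast removing E leaves 1 component; it is not a cut vertex. No other vertex is a cut vertex either.

B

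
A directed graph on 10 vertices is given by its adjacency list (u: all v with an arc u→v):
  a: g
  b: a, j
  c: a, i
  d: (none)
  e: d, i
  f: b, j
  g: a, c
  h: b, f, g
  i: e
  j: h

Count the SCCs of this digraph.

4

{b, f, h, j} are all mutually reachable — one SCC of size 4.
{a, c, g} are all mutually reachable — one SCC of size 3.
{e, i} are all mutually reachable — one SCC of size 2.
{d} is an SCC by itself.
That gives 4 strongly connected components.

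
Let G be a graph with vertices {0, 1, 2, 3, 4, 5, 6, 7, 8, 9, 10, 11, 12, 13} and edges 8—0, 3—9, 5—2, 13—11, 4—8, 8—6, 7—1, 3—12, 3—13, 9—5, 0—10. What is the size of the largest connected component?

7

Starting from 1 we can reach 1, 7. That is one component of size 2.
Starting from 0 we can reach 0, 4, 6, 8, 10. That is one component of size 5.
Starting from 2 we can reach 2, 3, 5, 9, 11, 12, 13. That is one component of size 7.
The largest has 7 vertices.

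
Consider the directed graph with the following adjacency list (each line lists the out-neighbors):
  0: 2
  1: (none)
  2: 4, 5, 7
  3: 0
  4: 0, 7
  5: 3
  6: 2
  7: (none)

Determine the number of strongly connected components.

{0, 2, 3, 4, 5} are all mutually reachable — one SCC of size 5.
{6} is an SCC by itself.
{1} is an SCC by itself.
{7} is an SCC by itself.
That gives 4 strongly connected components.

4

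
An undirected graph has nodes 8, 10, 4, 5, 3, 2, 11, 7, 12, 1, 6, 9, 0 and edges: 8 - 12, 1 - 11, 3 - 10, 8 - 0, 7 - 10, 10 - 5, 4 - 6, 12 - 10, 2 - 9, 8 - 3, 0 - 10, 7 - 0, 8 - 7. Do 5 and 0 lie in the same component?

Yes

From 5 we can reach 0, 3, 5, 7, 8, 10, 12, which includes 0.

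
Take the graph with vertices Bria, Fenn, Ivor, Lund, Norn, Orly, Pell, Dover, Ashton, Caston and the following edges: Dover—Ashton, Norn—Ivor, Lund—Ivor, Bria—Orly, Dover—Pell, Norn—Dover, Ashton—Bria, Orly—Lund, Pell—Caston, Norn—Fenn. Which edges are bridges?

Caston-Pell, Dover-Pell, Fenn-Norn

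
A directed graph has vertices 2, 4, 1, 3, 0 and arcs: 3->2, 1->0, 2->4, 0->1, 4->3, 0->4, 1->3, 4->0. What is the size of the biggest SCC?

{0, 1, 2, 3, 4} are all mutually reachable — one SCC of size 5.
The largest has 5 vertices.

5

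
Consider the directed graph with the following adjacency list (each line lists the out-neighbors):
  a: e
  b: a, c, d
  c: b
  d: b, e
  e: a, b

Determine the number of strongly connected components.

{a, b, c, d, e} are all mutually reachable — one SCC of size 5.
That gives 1 strongly connected component.

1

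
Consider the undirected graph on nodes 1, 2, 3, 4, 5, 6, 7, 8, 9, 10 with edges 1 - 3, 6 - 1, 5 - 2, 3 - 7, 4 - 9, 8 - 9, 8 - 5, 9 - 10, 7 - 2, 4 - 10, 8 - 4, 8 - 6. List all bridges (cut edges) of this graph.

The edges on the cycle 8-4-10-9-8 are not bridges since each lies on that cycle.
Every edge lies on some cycle, so there are no bridges.

none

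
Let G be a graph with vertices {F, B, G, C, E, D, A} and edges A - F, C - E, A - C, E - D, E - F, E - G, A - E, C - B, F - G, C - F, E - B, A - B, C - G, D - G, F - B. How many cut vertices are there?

0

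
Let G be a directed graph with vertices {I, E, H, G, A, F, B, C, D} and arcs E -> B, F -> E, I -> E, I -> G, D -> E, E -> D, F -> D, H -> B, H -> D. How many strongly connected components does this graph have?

{D, E} are all mutually reachable — one SCC of size 2.
{A} is an SCC by itself.
{F} is an SCC by itself.
{H} is an SCC by itself.
{G} is an SCC by itself.
(and 3 more singleton SCCs)
That gives 8 strongly connected components.

8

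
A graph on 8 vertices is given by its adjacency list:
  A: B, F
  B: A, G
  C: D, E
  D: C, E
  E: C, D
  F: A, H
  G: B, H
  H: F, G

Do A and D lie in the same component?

No

The component containing A is {A, B, F, G, H}, and D is not in it.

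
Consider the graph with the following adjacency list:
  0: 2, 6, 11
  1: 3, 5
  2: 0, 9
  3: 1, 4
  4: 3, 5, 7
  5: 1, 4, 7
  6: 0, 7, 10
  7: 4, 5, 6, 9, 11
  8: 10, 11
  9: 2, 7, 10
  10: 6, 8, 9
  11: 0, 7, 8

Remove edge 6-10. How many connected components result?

6 and 10 are still connected via 6-7-9-10, so the component count stays at 1.

1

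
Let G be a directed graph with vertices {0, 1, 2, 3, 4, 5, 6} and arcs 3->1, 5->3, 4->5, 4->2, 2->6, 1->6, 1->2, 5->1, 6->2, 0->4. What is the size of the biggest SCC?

2

{2, 6} are all mutually reachable — one SCC of size 2.
{5} is an SCC by itself.
{1} is an SCC by itself.
{3} is an SCC by itself.
{0} is an SCC by itself.
(and 1 more singleton SCC)
The largest has 2 vertices.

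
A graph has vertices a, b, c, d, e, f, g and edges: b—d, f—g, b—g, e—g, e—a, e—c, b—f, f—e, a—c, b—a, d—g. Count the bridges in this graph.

0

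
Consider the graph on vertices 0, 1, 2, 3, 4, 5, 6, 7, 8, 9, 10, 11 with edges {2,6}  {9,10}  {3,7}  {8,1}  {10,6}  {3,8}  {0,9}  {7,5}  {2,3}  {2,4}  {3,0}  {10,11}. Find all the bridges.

1-8, 10-11, 2-4, 3-7, 3-8, 5-7

The edges on the cycle 2-3-0-9-10-6-2 are not bridges since each lies on that cycle.
But removing 11—10 disconnects 11 from 10; removing 7—5 disconnects 7 from 5; removing 3—8 disconnects 3 from 8; removing 2—4 disconnects 2 from 4 — these are bridges.
In total 6 edges are bridges.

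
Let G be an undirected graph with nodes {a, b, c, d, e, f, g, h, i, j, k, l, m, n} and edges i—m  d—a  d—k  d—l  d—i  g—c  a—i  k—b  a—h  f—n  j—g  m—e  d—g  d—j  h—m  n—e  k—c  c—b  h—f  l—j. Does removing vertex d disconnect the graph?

Yes

Deleting d raises the number of components from 1 to 2, so d is a cut vertex.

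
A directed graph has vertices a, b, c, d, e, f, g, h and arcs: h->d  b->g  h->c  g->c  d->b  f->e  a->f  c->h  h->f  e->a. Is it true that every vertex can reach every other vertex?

No

There is no directed path from f to d, so the graph is not strongly connected.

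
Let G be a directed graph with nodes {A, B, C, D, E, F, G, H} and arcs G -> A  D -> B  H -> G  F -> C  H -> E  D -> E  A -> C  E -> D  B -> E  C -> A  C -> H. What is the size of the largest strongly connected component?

4

{A, C, G, H} are all mutually reachable — one SCC of size 4.
{B, D, E} are all mutually reachable — one SCC of size 3.
{F} is an SCC by itself.
The largest has 4 vertices.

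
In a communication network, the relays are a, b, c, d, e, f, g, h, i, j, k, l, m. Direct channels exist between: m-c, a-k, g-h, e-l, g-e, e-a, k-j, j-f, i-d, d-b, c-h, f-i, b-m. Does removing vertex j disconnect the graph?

Deleting j leaves 1 component (was 1) (its neighbors f, k remain connected to each other), so j is not a cut vertex.

No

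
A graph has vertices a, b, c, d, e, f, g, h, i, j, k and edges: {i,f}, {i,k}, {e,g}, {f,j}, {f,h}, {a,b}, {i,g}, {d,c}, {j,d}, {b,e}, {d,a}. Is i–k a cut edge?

Removing i–k leaves no path between i and k: the component count goes from 1 to 2. So it is a bridge.

Yes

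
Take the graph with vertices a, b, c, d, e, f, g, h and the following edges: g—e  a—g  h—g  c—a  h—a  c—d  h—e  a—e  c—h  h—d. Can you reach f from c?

No

The component containing c is {a, c, d, e, g, h}, and f is not in it.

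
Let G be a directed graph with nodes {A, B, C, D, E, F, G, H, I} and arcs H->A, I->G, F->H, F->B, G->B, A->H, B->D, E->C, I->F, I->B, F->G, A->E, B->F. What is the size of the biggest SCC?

3

{B, F, G} are all mutually reachable — one SCC of size 3.
{A, H} are all mutually reachable — one SCC of size 2.
{E} is an SCC by itself.
{I} is an SCC by itself.
{D} is an SCC by itself.
(and 1 more singleton SCC)
The largest has 3 vertices.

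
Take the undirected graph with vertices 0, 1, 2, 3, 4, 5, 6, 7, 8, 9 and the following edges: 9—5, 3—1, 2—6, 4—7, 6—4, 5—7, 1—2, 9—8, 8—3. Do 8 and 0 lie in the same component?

No

The component containing 8 is {1, 2, 3, 4, 5, 6, 7, 8, 9}, and 0 is not in it.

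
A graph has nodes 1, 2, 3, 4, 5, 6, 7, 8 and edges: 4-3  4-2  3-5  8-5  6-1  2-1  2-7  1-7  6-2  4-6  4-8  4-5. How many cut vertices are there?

1

Removing 4 increases the component count from 1 to 2, so 4 is a cut vertex.
By contrast removing 1 leaves 1 component; it is not a cut vertex. No other vertex is a cut vertex either.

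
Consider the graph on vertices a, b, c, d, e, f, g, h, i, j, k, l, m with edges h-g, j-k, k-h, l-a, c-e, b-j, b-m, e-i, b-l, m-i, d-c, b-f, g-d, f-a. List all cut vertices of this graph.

b

Removing b increases the component count from 1 to 2, so b is a cut vertex.
By contrast removing i leaves 1 component; it is not a cut vertex. No other vertex is a cut vertex either.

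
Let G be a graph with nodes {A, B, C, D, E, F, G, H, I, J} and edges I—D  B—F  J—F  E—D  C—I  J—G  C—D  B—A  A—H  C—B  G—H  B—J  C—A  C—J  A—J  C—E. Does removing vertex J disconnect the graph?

Deleting J leaves 1 component (was 1) (its neighbors A, B, C, F, G remain connected to each other), so J is not a cut vertex.

No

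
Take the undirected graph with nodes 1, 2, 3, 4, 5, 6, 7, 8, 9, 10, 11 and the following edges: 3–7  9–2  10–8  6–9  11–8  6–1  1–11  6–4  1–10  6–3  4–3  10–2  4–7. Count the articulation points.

Removing 6 increases the component count from 2 to 3, so 6 is a cut vertex.
By contrast removing 7 leaves 2 components; it is not a cut vertex. No other vertex is a cut vertex either.

1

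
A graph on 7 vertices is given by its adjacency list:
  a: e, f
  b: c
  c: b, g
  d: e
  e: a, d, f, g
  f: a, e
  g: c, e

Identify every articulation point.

c, e, g

Removing c increases the component count from 1 to 2, so c is a cut vertex.
Removing e increases the component count from 1 to 3, so e is a cut vertex.
Removing g increases the component count from 1 to 2, so g is a cut vertex.
By contrast removing a leaves 1 component; it is not a cut vertex. No other vertex is a cut vertex either.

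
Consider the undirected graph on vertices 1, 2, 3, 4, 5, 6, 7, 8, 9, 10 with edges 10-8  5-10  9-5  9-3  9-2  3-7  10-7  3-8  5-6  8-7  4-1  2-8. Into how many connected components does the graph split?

Starting from 1 we can reach 1, 4. That is one component of size 2.
Starting from 2 we can reach 2, 3, 5, 6, 7, 8, 9, 10. That is one component of size 8.
Total: 2 components.

2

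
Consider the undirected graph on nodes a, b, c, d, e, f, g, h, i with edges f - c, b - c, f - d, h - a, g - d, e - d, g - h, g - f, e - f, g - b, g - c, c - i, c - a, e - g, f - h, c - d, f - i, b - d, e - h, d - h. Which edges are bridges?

none

The edges on the cycle e-g-b-c-i-f-e are not bridges since each lies on that cycle.
Every edge lies on some cycle, so there are no bridges.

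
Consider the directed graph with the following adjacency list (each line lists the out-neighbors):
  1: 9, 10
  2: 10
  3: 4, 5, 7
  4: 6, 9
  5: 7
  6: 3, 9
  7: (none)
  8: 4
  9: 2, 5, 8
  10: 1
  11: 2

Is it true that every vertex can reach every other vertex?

No

There is no directed path from 2 to 11, so the graph is not strongly connected.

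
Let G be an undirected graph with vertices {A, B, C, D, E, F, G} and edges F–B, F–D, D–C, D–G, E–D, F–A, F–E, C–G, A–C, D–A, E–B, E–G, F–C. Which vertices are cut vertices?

none

Removing D, for instance, still leaves 1 component. No single vertex removal increases the component count — the graph has no articulation points.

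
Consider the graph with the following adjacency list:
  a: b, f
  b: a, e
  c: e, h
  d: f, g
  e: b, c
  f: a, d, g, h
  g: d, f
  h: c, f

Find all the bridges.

none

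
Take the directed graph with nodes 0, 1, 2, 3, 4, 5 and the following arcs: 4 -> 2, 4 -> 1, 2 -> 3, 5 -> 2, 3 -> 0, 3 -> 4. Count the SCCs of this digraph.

{2, 3, 4} are all mutually reachable — one SCC of size 3.
{5} is an SCC by itself.
{1} is an SCC by itself.
{0} is an SCC by itself.
That gives 4 strongly connected components.

4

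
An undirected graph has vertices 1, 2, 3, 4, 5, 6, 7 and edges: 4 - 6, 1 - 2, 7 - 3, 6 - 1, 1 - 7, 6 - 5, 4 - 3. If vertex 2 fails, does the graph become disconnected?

No

Deleting 2 leaves 1 component (was 1), so 2 is not a cut vertex.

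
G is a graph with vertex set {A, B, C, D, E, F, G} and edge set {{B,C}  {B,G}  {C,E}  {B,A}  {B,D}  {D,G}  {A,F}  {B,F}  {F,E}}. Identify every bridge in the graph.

none

The edges on the cycle B-D-G-B are not bridges since each lies on that cycle.
Every edge lies on some cycle, so there are no bridges.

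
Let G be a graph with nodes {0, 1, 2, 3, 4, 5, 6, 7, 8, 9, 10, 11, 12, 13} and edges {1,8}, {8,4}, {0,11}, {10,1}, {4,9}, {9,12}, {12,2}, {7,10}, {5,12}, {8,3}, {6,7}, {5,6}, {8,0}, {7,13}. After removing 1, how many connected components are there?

1

With 1 gone, the remaining components are: {0, 2, 3, 4, 5, 6, 7, 8, 9, 10, 11, 12, 13}.
That is 1 component.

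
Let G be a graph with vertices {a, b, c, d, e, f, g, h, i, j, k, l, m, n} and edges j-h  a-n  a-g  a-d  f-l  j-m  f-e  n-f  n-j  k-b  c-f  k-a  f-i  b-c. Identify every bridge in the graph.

The edges on the cycle k-b-c-f-n-a-k are not bridges since each lies on that cycle.
But removing j-h disconnects j from h; removing f-l disconnects f from l; removing n-j disconnects n from j; removing f-i disconnects f from i — these are bridges.
In total 8 edges are bridges.

a-d, a-g, e-f, f-i, f-l, h-j, j-m, j-n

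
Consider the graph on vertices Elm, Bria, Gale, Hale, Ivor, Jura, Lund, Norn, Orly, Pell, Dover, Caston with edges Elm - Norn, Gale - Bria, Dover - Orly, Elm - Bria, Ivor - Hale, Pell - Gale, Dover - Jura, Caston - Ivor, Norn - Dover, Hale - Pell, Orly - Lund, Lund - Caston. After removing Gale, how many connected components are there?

1

With Gale gone, the remaining components are: {Elm, Bria, Hale, Ivor, Jura, Lund, Norn, Orly, Pell, Dover, Caston}.
That is 1 component.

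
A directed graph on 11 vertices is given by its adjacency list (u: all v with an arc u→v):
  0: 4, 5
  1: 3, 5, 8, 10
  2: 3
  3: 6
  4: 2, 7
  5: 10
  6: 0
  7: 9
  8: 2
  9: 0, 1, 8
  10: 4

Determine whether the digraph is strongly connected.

From 8 we can reach every vertex (0, 1, 2, 3, 4, 5, 6, 7, 8, 9, 10), and every vertex can reach 8 (0, 1, 2, 3, 4, 5, 6, 7, 8, 9, 10). So the whole graph is one strongly connected component.

Yes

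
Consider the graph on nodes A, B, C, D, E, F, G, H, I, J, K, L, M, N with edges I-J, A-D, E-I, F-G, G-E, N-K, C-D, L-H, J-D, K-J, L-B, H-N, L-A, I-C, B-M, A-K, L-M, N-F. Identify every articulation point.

Removing L increases the component count from 1 to 2, so L is a cut vertex.
By contrast removing H leaves 1 component; it is not a cut vertex. No other vertex is a cut vertex either.

L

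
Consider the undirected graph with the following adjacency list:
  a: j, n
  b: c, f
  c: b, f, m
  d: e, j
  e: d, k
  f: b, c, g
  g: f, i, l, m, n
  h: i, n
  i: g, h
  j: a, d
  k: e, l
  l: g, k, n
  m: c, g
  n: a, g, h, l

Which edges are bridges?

The edges on the cycle g-m-c-b-f-g are not bridges since each lies on that cycle.
Every edge lies on some cycle, so there are no bridges.

none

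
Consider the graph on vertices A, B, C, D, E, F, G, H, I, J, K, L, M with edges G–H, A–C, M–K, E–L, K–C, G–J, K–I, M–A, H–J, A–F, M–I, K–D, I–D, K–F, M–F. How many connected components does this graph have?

B is isolated — a component by itself.
Starting from E we can reach E, L. That is one component of size 2.
Starting from G we can reach G, H, J. That is one component of size 3.
Starting from A we can reach A, C, D, F, I, K, M. That is one component of size 7.
Total: 4 components.

4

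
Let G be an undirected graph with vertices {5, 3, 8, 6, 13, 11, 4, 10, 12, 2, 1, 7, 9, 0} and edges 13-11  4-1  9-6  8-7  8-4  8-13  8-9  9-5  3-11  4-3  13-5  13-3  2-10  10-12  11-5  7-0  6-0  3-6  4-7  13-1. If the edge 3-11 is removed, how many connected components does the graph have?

3 and 11 are still connected via 3-13-11, so the component count stays at 2.

2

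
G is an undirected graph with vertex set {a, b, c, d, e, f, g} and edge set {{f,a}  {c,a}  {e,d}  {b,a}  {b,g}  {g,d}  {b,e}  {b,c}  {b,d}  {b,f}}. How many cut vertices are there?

1

Removing b increases the component count from 1 to 2, so b is a cut vertex.
By contrast removing d leaves 1 component; it is not a cut vertex. No other vertex is a cut vertex either.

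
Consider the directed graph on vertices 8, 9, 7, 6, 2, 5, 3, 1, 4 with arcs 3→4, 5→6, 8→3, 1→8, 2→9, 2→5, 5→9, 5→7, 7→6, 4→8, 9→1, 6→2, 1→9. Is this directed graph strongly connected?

No

There is no directed path from 1 to 6, so the graph is not strongly connected.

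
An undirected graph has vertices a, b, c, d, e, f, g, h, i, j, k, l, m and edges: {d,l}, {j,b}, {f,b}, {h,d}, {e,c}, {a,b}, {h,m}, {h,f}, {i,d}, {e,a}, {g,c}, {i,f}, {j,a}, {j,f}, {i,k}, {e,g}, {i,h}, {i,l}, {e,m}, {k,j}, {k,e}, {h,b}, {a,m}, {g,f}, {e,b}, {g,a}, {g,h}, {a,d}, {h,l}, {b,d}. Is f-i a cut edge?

No

After removing f-i, the path f-h-i still connects them, so the edge is not a bridge.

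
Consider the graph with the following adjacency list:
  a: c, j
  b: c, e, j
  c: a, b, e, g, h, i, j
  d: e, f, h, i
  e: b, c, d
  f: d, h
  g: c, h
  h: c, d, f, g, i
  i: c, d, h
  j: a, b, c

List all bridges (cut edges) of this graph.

The edges on the cycle c-j-a-c are not bridges since each lies on that cycle.
Every edge lies on some cycle, so there are no bridges.

none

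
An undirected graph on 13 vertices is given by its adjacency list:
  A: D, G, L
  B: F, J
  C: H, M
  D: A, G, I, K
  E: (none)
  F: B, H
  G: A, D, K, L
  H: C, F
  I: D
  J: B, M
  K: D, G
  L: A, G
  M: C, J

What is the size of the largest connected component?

6

E is isolated — a component by itself.
Starting from A we can reach A, D, G, I, K, L. That is one component of size 6.
Starting from B we can reach B, C, F, H, J, M. That is one component of size 6.
The largest has 6 vertices.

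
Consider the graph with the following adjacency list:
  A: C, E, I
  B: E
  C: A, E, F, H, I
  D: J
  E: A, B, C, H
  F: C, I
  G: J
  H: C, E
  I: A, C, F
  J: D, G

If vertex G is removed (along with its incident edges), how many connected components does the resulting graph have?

2

With G gone, the remaining components are: {D, J}; {A, B, C, E, F, H, I}.
That is 2 components.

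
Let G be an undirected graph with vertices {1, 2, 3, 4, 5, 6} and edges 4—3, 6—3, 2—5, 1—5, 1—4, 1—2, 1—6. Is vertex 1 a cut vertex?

Yes

Deleting 1 raises the number of components from 1 to 2, so 1 is a cut vertex.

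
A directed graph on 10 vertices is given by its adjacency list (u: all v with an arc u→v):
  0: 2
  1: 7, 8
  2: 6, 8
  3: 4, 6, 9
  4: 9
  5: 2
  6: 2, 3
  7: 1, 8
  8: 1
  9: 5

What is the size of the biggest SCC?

{2, 3, 4, 5, 6, 9} are all mutually reachable — one SCC of size 6.
{1, 7, 8} are all mutually reachable — one SCC of size 3.
{0} is an SCC by itself.
The largest has 6 vertices.

6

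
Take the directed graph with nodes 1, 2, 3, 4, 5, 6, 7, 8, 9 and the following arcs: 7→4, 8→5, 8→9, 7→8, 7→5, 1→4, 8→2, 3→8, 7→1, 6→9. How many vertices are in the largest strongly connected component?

{9} is an SCC by itself.
{7} is an SCC by itself.
{1} is an SCC by itself.
{3} is an SCC by itself.
{5} is an SCC by itself.
(and 4 more singleton SCCs)
The largest has 1 vertex.

1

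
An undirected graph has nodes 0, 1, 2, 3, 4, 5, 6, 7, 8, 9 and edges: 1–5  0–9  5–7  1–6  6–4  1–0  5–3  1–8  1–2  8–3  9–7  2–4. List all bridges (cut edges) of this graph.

The edges on the cycle 1-2-4-6-1 are not bridges since each lies on that cycle.
Every edge lies on some cycle, so there are no bridges.

none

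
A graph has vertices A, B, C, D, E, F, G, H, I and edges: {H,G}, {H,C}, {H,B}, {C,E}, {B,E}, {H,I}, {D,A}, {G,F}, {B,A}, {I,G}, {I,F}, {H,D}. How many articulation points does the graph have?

1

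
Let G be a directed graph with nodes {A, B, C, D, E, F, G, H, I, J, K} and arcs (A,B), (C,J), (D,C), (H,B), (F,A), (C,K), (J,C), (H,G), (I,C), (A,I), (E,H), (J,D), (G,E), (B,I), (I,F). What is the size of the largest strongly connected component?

{A, B, F, I} are all mutually reachable — one SCC of size 4.
{E, G, H} are all mutually reachable — one SCC of size 3.
{C, D, J} are all mutually reachable — one SCC of size 3.
{K} is an SCC by itself.
The largest has 4 vertices.

4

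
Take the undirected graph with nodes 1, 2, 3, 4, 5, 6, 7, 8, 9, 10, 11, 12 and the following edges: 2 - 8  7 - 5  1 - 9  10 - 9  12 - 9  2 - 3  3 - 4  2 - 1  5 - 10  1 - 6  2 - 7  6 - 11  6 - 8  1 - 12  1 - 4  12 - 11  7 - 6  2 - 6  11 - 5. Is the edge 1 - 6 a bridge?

No

After removing 1 - 6, the path 1-2-6 still connects them, so the edge is not a bridge.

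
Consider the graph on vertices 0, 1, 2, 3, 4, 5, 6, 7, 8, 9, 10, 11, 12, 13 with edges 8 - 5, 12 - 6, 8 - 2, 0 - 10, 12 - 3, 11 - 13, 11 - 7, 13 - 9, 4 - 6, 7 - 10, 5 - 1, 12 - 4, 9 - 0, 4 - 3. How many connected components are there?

3

Starting from 3 we can reach 3, 4, 6, 12. That is one component of size 4.
Starting from 1 we can reach 1, 2, 5, 8. That is one component of size 4.
Starting from 0 we can reach 0, 7, 9, 10, 11, 13. That is one component of size 6.
Total: 3 components.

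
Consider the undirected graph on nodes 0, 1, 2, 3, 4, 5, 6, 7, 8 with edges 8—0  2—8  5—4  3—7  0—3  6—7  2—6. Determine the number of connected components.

1 is isolated — a component by itself.
Starting from 4 we can reach 4, 5. That is one component of size 2.
Starting from 0 we can reach 0, 2, 3, 6, 7, 8. That is one component of size 6.
Total: 3 components.

3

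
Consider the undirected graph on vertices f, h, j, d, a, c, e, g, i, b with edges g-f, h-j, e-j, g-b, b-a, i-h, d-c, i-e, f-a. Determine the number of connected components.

3

Starting from c we can reach c, d. That is one component of size 2.
Starting from a we can reach a, b, f, g. That is one component of size 4.
Starting from e we can reach e, h, i, j. That is one component of size 4.
Total: 3 components.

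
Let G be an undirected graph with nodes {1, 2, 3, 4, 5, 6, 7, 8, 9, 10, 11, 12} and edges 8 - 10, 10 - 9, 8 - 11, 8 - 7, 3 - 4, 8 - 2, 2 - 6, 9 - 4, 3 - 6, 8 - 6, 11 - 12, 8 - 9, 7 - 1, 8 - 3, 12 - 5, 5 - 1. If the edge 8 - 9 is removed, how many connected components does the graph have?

8 and 9 are still connected via 8-10-9, so the component count stays at 1.

1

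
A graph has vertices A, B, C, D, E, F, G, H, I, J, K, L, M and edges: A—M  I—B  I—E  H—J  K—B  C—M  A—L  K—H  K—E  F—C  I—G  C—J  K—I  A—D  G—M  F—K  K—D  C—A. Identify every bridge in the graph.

The edges on the cycle F-K-I-G-M-A-C-F are not bridges since each lies on that cycle.
But removing L—A disconnects L from A — this is a bridge.

A-L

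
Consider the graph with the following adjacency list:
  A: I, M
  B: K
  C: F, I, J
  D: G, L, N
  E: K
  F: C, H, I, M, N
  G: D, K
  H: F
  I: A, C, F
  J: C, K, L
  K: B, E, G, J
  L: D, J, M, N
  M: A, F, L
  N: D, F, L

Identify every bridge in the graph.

The edges on the cycle J-C-I-F-M-L-J are not bridges since each lies on that cycle.
But removing K-E disconnects K from E; removing H-F disconnects H from F; removing K-B disconnects K from B — these are bridges.

B-K, E-K, F-H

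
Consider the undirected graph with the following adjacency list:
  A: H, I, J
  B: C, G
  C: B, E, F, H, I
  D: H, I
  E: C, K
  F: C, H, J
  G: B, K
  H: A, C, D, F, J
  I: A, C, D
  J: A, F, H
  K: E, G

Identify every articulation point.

Removing C increases the component count from 1 to 2, so C is a cut vertex.
By contrast removing B leaves 1 component; it is not a cut vertex. No other vertex is a cut vertex either.

C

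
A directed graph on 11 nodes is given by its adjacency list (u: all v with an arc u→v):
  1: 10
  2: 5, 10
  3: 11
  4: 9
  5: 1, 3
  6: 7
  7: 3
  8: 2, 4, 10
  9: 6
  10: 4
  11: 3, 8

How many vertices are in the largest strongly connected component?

{1, 2, 3, 4, 5, 6, 7, 8, 9, 10, 11} are all mutually reachable — one SCC of size 11.
The largest has 11 vertices.

11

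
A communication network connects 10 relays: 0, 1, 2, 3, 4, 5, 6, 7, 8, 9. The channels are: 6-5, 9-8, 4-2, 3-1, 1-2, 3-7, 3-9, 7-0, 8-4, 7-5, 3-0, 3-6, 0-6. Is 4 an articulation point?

Deleting 4 leaves 1 component (was 1) (its neighbors 2, 8 remain connected to each other), so 4 is not a cut vertex.

No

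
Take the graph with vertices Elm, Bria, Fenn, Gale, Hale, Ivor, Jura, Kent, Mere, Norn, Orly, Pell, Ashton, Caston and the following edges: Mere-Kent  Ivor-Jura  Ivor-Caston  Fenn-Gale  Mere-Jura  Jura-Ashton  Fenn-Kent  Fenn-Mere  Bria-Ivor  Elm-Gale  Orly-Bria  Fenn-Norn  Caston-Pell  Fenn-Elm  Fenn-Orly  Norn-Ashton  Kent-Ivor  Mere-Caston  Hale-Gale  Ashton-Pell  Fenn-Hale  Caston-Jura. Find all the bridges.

none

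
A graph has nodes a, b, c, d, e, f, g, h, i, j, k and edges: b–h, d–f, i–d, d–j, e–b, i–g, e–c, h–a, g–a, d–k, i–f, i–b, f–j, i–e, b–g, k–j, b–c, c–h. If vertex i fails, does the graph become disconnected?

Yes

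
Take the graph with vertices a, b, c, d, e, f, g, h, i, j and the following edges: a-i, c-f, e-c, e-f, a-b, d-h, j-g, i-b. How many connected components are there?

Starting from d we can reach d, h. That is one component of size 2.
Starting from g we can reach g, j. That is one component of size 2.
Starting from a we can reach a, b, i. That is one component of size 3.
Starting from c we can reach c, e, f. That is one component of size 3.
Total: 4 components.

4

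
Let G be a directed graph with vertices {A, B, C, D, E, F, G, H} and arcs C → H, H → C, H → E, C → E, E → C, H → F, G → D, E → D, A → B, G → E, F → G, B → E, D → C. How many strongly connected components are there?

{C, D, E, F, G, H} are all mutually reachable — one SCC of size 6.
{A} is an SCC by itself.
{B} is an SCC by itself.
That gives 3 strongly connected components.

3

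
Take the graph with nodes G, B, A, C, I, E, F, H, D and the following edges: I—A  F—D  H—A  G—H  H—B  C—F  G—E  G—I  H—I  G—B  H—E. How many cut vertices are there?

1

Removing F increases the component count from 2 to 3, so F is a cut vertex.
By contrast removing G leaves 2 components; it is not a cut vertex. No other vertex is a cut vertex either.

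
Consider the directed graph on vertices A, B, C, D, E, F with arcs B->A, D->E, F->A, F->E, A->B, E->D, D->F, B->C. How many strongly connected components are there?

{D, E, F} are all mutually reachable — one SCC of size 3.
{A, B} are all mutually reachable — one SCC of size 2.
{C} is an SCC by itself.
That gives 3 strongly connected components.

3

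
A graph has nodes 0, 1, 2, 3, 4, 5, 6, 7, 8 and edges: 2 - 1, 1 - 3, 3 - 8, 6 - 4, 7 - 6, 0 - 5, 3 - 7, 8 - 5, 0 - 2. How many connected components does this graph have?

1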